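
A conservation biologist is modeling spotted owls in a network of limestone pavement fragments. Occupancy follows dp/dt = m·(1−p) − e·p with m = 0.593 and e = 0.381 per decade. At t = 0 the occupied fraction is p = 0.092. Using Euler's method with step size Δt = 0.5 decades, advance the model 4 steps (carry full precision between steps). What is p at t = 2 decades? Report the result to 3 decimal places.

Update rule: p ← p + [m·(1−p) − e·p]·Δt with Δt = 0.5.
p: 0.09200 → 0.34370  (Δp = +0.25170)
p: 0.34370 → 0.47282  (Δp = +0.12912)
p: 0.47282 → 0.53905  (Δp = +0.06624)
p: 0.53905 → 0.57304  (Δp = +0.03398)

0.573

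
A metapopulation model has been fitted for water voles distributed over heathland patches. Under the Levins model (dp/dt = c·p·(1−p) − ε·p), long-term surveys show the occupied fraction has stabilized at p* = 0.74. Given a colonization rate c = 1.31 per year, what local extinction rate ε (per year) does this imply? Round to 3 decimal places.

At equilibrium c(1−p*) = ε.
ε = 1.31 × (1 − 0.74) = 1.31 × 0.2600 = 0.3406.

0.341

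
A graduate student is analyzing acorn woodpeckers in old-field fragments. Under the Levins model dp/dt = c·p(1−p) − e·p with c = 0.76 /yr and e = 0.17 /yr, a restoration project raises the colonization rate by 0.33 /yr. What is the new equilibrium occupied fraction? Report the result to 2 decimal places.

Before: p* = 1 − 0.17/0.76 = 0.7763.
After the change, c = 1.09, e = 0.17, so p* = 1 − 0.17/1.09 = 0.8440.

0.84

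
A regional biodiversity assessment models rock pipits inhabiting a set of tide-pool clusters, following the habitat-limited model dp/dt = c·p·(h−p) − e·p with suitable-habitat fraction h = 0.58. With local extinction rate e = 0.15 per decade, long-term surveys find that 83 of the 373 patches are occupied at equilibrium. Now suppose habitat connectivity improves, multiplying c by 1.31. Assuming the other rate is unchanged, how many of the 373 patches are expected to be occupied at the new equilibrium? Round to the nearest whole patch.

115

Observed p* = 83/373 = 0.22252.
Balance c(h−p*) = e gives c = e/(0.58 − 0.22252) = 0.15/0.35748 = 0.41960.
New p* = 0.58 − e/c = 0.58 − 0.15000/0.54968 = 0.30711.
Expected occupied = 373 × 0.30711 = 114.55 ≈ 115.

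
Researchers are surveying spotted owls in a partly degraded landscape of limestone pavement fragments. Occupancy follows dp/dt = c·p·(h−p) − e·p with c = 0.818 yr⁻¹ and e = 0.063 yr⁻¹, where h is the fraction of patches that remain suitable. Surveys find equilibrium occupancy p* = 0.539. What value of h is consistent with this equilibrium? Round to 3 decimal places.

0.616

At equilibrium c(h−p*) = e, so h = p* + e/c.
h = 0.539 + 0.063/0.818 = 0.539 + 0.0770 = 0.6160.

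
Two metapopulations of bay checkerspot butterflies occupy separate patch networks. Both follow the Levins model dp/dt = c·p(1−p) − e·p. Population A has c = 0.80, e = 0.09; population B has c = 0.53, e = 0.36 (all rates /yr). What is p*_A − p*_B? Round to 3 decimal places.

A: p*_A = 1 − 0.09/0.80 = 0.8875.
B: p*_B = 1 − 0.36/0.53 = 0.3208.
p*_A − p*_B = 0.8875 − 0.3208 = 0.5667.

0.567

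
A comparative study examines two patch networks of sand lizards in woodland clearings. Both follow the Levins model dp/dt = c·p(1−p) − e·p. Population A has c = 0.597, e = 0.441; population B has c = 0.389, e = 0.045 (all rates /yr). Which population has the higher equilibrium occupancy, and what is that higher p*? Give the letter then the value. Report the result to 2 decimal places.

A: p*_A = 1 − 0.441/0.597 = 0.2613.
B: p*_B = 1 − 0.045/0.389 = 0.8843.
B is higher at 0.8843.

B, 0.88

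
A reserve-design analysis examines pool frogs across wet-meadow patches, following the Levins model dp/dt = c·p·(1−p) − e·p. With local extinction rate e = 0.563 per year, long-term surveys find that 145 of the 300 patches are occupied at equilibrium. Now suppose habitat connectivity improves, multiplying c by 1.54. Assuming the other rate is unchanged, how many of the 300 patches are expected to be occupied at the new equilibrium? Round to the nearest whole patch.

199

Observed p* = 145/300 = 0.48333.
Balance c(1−p*) = e gives c = e/(1 − 0.48333) = 0.563/0.51667 = 1.08967.
New p* = 1 − e/c = 1 − 0.56300/1.67809 = 0.66450.
Expected occupied = 300 × 0.66450 = 199.35 ≈ 199.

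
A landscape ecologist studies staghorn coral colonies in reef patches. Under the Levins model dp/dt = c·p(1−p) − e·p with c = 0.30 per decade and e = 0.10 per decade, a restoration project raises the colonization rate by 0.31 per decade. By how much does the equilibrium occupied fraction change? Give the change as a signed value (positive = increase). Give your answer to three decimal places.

0.169

Before: p* = 1 − 0.10/0.30 = 0.6667.
After the change, c = 0.61, e = 0.1, so p* = 1 − 0.1/0.61 = 0.8361.
Δp* = 0.8361 − 0.6667 = +0.1694.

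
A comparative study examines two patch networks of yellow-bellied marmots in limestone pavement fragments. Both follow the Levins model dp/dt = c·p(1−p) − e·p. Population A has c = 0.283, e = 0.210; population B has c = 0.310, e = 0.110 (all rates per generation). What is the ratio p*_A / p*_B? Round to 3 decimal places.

A: p*_A = 1 − 0.210/0.283 = 0.2580.
B: p*_B = 1 − 0.110/0.310 = 0.6452.
p*_A / p*_B = 0.2580/0.6452 = 0.3998.

0.400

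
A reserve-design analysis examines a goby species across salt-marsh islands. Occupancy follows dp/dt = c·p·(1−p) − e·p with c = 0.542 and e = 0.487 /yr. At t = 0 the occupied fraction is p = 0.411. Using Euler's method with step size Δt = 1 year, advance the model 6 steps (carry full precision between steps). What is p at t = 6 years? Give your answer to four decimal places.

Update rule: p ← p + [c·p·(1−p) − e·p]·Δt with Δt = 1.
p: 0.41100 → 0.34205  (Δp = -0.06895)
p: 0.34205 → 0.29745  (Δp = -0.04460)
p: 0.29745 → 0.26586  (Δp = -0.03159)
p: 0.26586 → 0.24217  (Δp = -0.02369)
p: 0.24217 → 0.22370  (Δp = -0.01847)
p: 0.22370 → 0.20888  (Δp = -0.01482)

0.2089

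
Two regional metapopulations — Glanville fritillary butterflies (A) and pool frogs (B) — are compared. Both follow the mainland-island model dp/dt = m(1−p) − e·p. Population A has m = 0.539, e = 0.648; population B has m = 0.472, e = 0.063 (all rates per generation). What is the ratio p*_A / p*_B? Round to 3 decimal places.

0.515

A: p*_A = m/(m+e) = 0.539/1.1870 = 0.4541.
B: p*_B = 0.472/0.5350 = 0.8822.
p*_A / p*_B = 0.4541/0.8822 = 0.5147.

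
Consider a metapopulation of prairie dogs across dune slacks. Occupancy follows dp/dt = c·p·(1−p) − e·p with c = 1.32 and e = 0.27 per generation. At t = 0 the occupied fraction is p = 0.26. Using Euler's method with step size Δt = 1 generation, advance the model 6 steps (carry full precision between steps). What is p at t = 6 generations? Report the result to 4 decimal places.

Update rule: p ← p + [c·p·(1−p) − e·p]·Δt with Δt = 1.
p: 0.26000 → 0.44377  (Δp = +0.18377)
p: 0.44377 → 0.64978  (Δp = +0.20601)
p: 0.64978 → 0.77473  (Δp = +0.12495)
p: 0.77473 → 0.79592  (Δp = +0.02120)
p: 0.79592 → 0.79543  (Δp = -0.00049)
p: 0.79543 → 0.79546  (Δp = +0.00002)

0.7955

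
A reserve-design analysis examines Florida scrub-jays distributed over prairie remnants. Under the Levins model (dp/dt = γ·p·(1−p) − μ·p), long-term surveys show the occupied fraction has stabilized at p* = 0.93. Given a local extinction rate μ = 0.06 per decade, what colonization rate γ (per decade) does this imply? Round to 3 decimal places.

At equilibrium γ(1−p*) = μ, so γ = μ/(1−p*).
γ = 0.06/(1 − 0.93) = 0.06/0.0700 = 0.8571.

0.857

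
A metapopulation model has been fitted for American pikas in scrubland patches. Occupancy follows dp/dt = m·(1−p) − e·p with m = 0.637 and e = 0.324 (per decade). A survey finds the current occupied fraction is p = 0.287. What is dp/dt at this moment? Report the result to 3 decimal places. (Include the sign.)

Colonization term: m·(1−p) = 0.637×0.7130 = 0.45418.
Extinction term: e·p = 0.09299.
dp/dt = 0.45418 − 0.09299 = 0.36119.

0.361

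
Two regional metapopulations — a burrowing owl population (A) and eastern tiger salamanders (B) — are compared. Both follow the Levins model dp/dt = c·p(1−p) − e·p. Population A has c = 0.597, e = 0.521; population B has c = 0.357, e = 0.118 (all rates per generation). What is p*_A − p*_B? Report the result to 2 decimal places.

A: p*_A = 1 − 0.521/0.597 = 0.1273.
B: p*_B = 1 − 0.118/0.357 = 0.6695.
p*_A − p*_B = 0.1273 − 0.6695 = -0.5422.

-0.54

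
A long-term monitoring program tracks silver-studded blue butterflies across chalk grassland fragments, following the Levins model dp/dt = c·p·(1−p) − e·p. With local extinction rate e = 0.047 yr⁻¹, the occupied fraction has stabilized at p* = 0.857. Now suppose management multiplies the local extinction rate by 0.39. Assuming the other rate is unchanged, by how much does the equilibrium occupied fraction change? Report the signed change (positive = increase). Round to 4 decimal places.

0.0872

Balance c(1−p*) = e gives c = e/(1 − 0.85700) = 0.047/0.14300 = 0.32867.
New p* = 1 − e/c = 1 − 0.01833/0.32867 = 0.94423.
Δp* = 0.94423 − 0.85700 = +0.08723.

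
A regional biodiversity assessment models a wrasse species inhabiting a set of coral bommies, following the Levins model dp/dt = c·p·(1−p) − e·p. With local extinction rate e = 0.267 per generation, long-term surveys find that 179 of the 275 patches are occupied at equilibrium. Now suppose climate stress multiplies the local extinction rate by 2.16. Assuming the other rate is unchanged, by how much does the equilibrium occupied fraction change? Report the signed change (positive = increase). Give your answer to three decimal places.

Observed p* = 179/275 = 0.65091.
Balance c(1−p*) = e gives c = e/(1 − 0.65091) = 0.267/0.34909 = 0.76485.
New p* = 1 − e/c = 1 − 0.57672/0.76485 = 0.24597.
Δp* = 0.24597 − 0.65091 = -0.40494.

-0.405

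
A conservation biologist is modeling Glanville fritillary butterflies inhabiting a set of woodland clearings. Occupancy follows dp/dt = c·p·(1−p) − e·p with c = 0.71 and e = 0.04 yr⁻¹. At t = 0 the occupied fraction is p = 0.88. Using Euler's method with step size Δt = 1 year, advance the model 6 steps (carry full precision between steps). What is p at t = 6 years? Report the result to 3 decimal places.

0.944

Update rule: p ← p + [c·p·(1−p) − e·p]·Δt with Δt = 1.
  1  |  dp/dt·Δt = +0.039776  |  p_1 = 0.919776
  2  |  dp/dt·Δt = +0.015599  |  p_2 = 0.935375
  3  |  dp/dt·Δt = +0.005504  |  p_3 = 0.940878
  4  |  dp/dt·Δt = +0.001860  |  p_4 = 0.942738
  5  |  dp/dt·Δt = +0.000619  |  p_5 = 0.943356
  6  |  dp/dt·Δt = +0.000205  |  p_6 = 0.943561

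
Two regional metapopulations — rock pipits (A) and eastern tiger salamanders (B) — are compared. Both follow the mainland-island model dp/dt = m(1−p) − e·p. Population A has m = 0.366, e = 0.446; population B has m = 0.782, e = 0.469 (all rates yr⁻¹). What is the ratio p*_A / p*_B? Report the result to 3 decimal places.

0.721

A: p*_A = m/(m+e) = 0.366/0.8120 = 0.4507.
B: p*_B = 0.782/1.2510 = 0.6251.
p*_A / p*_B = 0.4507/0.6251 = 0.7211.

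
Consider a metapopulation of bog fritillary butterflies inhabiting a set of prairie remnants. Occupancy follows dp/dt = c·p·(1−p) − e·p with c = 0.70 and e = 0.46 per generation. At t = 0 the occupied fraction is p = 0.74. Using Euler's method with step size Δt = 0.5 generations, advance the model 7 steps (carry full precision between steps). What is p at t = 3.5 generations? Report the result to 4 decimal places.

0.4301

Update rule: p ← p + [c·p·(1−p) − e·p]·Δt with Δt = 0.5.
step 1: Δp = -0.10286, p = 0.63714
step 2: Δp = -0.06562, p = 0.57152
step 3: Δp = -0.04574, p = 0.52578
step 4: Δp = -0.03366, p = 0.49212
step 5: Δp = -0.02571, p = 0.46641
step 6: Δp = -0.02017, p = 0.44624
step 7: Δp = -0.01615, p = 0.43009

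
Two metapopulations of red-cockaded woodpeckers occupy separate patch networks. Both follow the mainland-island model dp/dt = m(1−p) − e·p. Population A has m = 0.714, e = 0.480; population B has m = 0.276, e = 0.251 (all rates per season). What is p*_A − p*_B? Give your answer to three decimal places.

0.074

A: p*_A = m/(m+e) = 0.714/1.1940 = 0.5980.
B: p*_B = 0.276/0.5270 = 0.5237.
p*_A − p*_B = 0.5980 − 0.5237 = 0.0743.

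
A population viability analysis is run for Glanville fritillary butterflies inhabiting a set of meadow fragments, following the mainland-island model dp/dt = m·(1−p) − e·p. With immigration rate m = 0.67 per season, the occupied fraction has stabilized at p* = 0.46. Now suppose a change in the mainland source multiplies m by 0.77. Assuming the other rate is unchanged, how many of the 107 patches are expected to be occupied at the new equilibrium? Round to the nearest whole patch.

Balance m(1−p*) = e·p* gives e = m(1−p*)/p* = 0.67×0.54000/0.46000 = 0.78652.
New p* = m/(m+e) = 0.51590/(0.51590+0.78652) = 0.39611.
Expected occupied = 107 × 0.39611 = 42.38 ≈ 42.

42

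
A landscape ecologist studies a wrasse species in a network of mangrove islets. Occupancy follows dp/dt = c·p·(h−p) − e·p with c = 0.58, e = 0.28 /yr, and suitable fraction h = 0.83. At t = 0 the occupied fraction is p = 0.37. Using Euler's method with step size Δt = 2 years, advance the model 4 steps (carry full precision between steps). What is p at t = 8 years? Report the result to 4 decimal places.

0.3499

Update rule: p ← p + [c·p·(h−p) − e·p]·Δt with Δt = 2.
p: 0.37000 → 0.36023  (Δp = -0.00977)
p: 0.36023 → 0.35480  (Δp = -0.00543)
p: 0.35480 → 0.35169  (Δp = -0.00311)
p: 0.35169 → 0.34988  (Δp = -0.00182)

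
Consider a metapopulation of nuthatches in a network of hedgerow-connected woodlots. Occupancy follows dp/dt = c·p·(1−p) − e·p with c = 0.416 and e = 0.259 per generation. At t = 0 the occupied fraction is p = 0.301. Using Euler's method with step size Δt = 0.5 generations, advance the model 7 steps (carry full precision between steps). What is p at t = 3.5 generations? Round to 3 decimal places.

Update rule: p ← p + [c·p·(1−p) − e·p]·Δt with Δt = 0.5.
  1  |  dp/dt·Δt = +0.004783  |  p_1 = 0.305783
  2  |  dp/dt·Δt = +0.004555  |  p_2 = 0.310339
  3  |  dp/dt·Δt = +0.004329  |  p_3 = 0.314668
  4  |  dp/dt·Δt = +0.004106  |  p_4 = 0.318774
  5  |  dp/dt·Δt = +0.003887  |  p_5 = 0.322661
  6  |  dp/dt·Δt = +0.003674  |  p_6 = 0.326335
  7  |  dp/dt·Δt = +0.003466  |  p_7 = 0.329802

0.330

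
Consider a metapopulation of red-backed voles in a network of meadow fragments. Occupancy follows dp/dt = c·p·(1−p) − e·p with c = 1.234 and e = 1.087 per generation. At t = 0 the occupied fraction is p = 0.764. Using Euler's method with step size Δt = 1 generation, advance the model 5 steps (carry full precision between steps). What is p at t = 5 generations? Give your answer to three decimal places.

Update rule: p ← p + [c·p·(1−p) − e·p]·Δt with Δt = 1.
t = 1: p = 0.76400 + (-0.60797) = 0.15603
t = 2: p = 0.15603 + (-0.00711) = 0.14892
t = 3: p = 0.14892 + (-0.00548) = 0.14345
t = 4: p = 0.14345 + (-0.00431) = 0.13914
t = 5: p = 0.13914 + (-0.00344) = 0.13570

0.136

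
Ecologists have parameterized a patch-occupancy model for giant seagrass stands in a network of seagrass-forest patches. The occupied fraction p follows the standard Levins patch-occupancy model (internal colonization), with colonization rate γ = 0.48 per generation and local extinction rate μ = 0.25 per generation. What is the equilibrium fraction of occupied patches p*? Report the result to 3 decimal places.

0.479

At equilibrium, colonization balances extinction: γ·p*·(1−p*) = μ·p*.
So p* = 1 − μ/γ = 1 − 0.25/0.48 = 1 − 0.5208 = 0.4792.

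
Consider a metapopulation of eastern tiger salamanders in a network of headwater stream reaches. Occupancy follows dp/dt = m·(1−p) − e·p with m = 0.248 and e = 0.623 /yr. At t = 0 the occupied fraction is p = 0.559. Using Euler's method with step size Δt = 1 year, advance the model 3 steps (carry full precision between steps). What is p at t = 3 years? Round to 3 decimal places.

0.285

Update rule: p ← p + [m·(1−p) − e·p]·Δt with Δt = 1.
  1  |  dp/dt·Δt = -0.238889  |  p_1 = 0.320111
  2  |  dp/dt·Δt = -0.030817  |  p_2 = 0.289294
  3  |  dp/dt·Δt = -0.003975  |  p_3 = 0.285319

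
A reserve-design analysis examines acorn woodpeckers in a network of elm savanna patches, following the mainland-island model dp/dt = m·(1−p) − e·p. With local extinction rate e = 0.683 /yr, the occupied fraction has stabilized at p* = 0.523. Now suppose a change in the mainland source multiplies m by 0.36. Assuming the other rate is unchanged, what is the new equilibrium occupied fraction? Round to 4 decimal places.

Balance m(1−p*) = e·p* gives m = e·p*/(1−p*) = 0.683×0.52300/0.47700 = 0.74887.
New p* = m/(m+e) = 0.26959/(0.26959+0.68300) = 0.28301.

0.2830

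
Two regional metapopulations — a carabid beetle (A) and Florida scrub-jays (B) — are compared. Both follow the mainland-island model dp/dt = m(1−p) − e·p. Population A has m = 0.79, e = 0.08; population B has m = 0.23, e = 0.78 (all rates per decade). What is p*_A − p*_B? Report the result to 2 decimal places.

A: p*_A = m/(m+e) = 0.79/0.8700 = 0.9080.
B: p*_B = 0.23/1.0100 = 0.2277.
p*_A − p*_B = 0.9080 − 0.2277 = 0.6803.

0.68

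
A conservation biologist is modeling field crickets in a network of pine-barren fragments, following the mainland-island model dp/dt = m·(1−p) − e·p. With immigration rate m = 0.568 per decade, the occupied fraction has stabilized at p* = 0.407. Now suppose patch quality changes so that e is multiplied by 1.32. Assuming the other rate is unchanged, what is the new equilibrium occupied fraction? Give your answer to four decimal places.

0.3421

Balance m(1−p*) = e·p* gives e = m(1−p*)/p* = 0.568×0.59300/0.40700 = 0.82758.
New p* = m/(m+e) = 0.56800/(0.56800+1.09241) = 0.34208.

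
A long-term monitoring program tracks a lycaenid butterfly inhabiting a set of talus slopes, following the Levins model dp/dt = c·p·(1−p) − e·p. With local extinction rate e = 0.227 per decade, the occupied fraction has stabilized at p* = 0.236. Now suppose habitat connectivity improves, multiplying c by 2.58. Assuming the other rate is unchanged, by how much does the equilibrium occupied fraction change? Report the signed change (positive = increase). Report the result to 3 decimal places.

0.468

Balance c(1−p*) = e gives c = e/(1 − 0.23600) = 0.227/0.76400 = 0.29712.
New p* = 1 − e/c = 1 − 0.22700/0.76657 = 0.70388.
Δp* = 0.70388 − 0.23600 = +0.46788.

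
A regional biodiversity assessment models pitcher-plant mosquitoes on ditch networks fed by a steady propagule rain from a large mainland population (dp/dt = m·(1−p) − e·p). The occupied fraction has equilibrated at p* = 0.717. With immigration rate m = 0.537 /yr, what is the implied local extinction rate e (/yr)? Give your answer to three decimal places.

0.212

At equilibrium m(1−p*) = e·p*, so e = m(1−p*)/p*.
e = 0.537 × 0.2830 / 0.717 = 0.2120.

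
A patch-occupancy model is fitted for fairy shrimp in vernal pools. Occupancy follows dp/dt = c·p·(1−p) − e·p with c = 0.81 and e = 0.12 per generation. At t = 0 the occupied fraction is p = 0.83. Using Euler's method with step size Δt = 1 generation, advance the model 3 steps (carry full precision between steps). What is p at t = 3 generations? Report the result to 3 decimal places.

0.851

Update rule: p ← p + [c·p·(1−p) − e·p]·Δt with Δt = 1.
  1  |  dp/dt·Δt = +0.014691  |  p_1 = 0.844691
  2  |  dp/dt·Δt = +0.004899  |  p_2 = 0.849590
  3  |  dp/dt·Δt = +0.001556  |  p_3 = 0.851147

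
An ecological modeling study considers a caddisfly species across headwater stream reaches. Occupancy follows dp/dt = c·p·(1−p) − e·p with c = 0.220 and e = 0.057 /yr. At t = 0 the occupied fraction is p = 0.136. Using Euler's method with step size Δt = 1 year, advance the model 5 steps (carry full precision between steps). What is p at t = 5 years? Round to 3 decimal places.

Update rule: p ← p + [c·p·(1−p) − e·p]·Δt with Δt = 1.
p: 0.13600 → 0.15410  (Δp = +0.01810)
p: 0.15410 → 0.17399  (Δp = +0.01989)
p: 0.17399 → 0.19569  (Δp = +0.02170)
p: 0.19569 → 0.21917  (Δp = +0.02347)
p: 0.21917 → 0.24432  (Δp = +0.02516)

0.244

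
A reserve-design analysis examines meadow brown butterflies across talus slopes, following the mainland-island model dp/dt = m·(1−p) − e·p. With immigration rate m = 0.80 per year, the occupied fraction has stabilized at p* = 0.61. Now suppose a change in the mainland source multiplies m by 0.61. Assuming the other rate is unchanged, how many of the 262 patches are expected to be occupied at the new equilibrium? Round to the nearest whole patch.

Balance m(1−p*) = e·p* gives e = m(1−p*)/p* = 0.80×0.39000/0.61000 = 0.51148.
New p* = m/(m+e) = 0.48800/(0.48800+0.51148) = 0.48825.
Expected occupied = 262 × 0.48825 = 127.92 ≈ 128.

128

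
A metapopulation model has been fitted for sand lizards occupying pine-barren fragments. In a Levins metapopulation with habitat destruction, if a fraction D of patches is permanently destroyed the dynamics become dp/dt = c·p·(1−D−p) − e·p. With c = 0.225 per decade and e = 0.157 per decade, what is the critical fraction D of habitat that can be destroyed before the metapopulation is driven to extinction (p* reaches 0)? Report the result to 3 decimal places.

The nontrivial equilibrium is p* = (1−D) − e/c; extinction occurs when this hits zero.
So D_crit = 1 − e/c = 1 − 0.157/0.225 = 1 − 0.6978 = 0.3022.
Note this equals the original equilibrium occupancy — the Levins extinction-debt result.

0.302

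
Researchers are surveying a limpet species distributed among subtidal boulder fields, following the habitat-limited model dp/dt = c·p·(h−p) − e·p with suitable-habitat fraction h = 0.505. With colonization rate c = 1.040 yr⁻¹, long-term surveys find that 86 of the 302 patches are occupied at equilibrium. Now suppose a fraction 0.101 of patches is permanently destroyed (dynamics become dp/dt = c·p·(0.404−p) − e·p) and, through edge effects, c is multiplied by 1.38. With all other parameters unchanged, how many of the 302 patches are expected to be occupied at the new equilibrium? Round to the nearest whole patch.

Observed p* = 86/302 = 0.28477.
Balance c(h−p*) = e gives e = 1.040×(0.505 − 0.28477) = 0.22904.
New p* = 0.404 − e/c = 0.404 − 0.22904/1.43520 = 0.24441.
Expected occupied = 302 × 0.24441 = 73.81 ≈ 74.

74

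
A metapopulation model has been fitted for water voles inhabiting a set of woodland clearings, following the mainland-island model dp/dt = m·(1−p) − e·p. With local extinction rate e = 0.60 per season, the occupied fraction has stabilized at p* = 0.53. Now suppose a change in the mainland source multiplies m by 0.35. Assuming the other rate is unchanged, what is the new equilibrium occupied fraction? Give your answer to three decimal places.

0.283

Balance m(1−p*) = e·p* gives m = e·p*/(1−p*) = 0.60×0.53000/0.47000 = 0.67660.
New p* = m/(m+e) = 0.23681/(0.23681+0.60000) = 0.28299.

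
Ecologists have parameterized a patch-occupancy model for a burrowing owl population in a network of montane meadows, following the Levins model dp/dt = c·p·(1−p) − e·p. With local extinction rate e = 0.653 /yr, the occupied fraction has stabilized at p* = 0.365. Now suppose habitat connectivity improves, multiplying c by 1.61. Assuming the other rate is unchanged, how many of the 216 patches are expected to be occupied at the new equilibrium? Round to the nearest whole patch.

131

Balance c(1−p*) = e gives c = e/(1 − 0.36500) = 0.653/0.63500 = 1.02835.
New p* = 1 − e/c = 1 − 0.65300/1.65564 = 0.60559.
Expected occupied = 216 × 0.60559 = 130.81 ≈ 131.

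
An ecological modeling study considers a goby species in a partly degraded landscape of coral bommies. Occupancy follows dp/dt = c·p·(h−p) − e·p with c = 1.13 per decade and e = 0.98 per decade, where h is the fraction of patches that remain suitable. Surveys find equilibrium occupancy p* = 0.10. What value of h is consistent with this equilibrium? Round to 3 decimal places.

0.967

At equilibrium c(h−p*) = e, so h = p* + e/c.
h = 0.10 + 0.98/1.13 = 0.10 + 0.8673 = 0.9673.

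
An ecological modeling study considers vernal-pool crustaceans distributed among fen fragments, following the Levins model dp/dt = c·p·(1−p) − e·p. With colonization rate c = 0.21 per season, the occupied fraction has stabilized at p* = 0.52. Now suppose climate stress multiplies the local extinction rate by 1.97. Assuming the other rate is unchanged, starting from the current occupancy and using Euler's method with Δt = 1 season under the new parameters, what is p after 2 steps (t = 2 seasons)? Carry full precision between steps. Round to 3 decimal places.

0.428

Balance c(1−p*) = e gives e = 0.21×(1 − 0.52000) = 0.10080.
Starting from p₀ = 0.52000; update p ← p + (dp/dt)·Δt with the new parameters.
p: 0.52000 → 0.46916  (Δp = -0.05084)
p: 0.46916 → 0.42829  (Δp = -0.04086)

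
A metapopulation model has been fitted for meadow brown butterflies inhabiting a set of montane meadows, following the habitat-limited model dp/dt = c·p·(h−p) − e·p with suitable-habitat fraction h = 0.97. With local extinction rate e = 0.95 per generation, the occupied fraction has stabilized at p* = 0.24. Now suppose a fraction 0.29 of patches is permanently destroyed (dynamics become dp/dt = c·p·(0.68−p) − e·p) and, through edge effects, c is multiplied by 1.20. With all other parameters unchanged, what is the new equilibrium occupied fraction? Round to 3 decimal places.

0.072

Balance c(h−p*) = e gives c = e/(0.97 − 0.24000) = 0.95/0.73000 = 1.30137.
New p* = 0.68 − e/c = 0.68 − 0.95000/1.56164 = 0.07167.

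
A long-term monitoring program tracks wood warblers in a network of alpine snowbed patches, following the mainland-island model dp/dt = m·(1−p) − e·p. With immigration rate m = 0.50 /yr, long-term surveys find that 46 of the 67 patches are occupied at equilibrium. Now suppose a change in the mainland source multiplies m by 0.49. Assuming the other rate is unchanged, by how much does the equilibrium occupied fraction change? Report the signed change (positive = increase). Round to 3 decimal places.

Observed p* = 46/67 = 0.68657.
Balance m(1−p*) = e·p* gives e = m(1−p*)/p* = 0.50×0.31343/0.68657 = 0.22826.
New p* = m/(m+e) = 0.24500/(0.24500+0.22826) = 0.51769.
Δp* = 0.51769 − 0.68657 = -0.16888.

-0.169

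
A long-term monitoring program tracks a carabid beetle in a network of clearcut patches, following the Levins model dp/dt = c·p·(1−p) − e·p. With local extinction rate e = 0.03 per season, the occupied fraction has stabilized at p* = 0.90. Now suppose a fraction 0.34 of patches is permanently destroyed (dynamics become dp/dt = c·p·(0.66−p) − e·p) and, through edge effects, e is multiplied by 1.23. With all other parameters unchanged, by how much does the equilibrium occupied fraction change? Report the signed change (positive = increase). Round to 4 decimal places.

Balance c(1−p*) = e gives c = e/(1 − 0.90000) = 0.03/0.10000 = 0.30000.
New p* = 0.66 − e/c = 0.66 − 0.03690/0.30000 = 0.53700.
Δp* = 0.53700 − 0.90000 = -0.36300.

-0.3630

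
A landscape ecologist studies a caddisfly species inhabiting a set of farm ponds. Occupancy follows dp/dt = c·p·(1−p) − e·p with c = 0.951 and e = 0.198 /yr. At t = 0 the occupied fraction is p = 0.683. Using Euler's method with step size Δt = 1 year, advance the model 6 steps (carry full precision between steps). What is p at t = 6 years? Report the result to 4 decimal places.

0.7918

Update rule: p ← p + [c·p·(1−p) − e·p]·Δt with Δt = 1.
step 1: Δp = +0.07067, p = 0.75367
step 2: Δp = +0.02733, p = 0.78100
step 3: Δp = +0.00802, p = 0.78902
step 4: Δp = +0.00209, p = 0.79110
step 5: Δp = +0.00052, p = 0.79163
step 6: Δp = +0.00013, p = 0.79176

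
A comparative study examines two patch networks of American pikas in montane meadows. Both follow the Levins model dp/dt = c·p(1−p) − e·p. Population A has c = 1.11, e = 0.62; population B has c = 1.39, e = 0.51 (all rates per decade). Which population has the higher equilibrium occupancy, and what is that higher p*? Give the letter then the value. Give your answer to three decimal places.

B, 0.633

A: p*_A = 1 − 0.62/1.11 = 0.4414.
B: p*_B = 1 − 0.51/1.39 = 0.6331.
B is higher at 0.6331.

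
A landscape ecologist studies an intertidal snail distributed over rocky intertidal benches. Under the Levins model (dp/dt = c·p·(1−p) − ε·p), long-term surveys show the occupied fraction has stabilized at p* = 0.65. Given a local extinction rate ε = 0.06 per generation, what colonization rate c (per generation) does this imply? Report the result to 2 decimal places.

At equilibrium c(1−p*) = ε, so c = ε/(1−p*).
c = 0.06/(1 − 0.65) = 0.06/0.3500 = 0.1714.

0.17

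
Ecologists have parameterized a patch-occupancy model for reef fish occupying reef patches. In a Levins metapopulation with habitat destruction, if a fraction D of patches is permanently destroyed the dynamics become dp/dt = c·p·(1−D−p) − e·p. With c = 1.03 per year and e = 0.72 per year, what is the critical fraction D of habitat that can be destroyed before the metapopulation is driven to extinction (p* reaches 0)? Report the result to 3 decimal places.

The nontrivial equilibrium is p* = (1−D) − e/c; extinction occurs when this hits zero.
So D_crit = 1 − e/c = 1 − 0.72/1.03 = 1 − 0.6990 = 0.3010.
This equals the undisturbed p*, a classic result of Lande's extension.

0.301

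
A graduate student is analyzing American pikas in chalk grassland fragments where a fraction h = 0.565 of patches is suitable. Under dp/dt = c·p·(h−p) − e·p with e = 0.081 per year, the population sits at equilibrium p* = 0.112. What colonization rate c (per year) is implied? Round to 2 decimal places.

0.18

At equilibrium c(h−p*) = e, so c = e/(h−p*).
c = 0.081/(0.565 − 0.112) = 0.081/0.4530 = 0.1788.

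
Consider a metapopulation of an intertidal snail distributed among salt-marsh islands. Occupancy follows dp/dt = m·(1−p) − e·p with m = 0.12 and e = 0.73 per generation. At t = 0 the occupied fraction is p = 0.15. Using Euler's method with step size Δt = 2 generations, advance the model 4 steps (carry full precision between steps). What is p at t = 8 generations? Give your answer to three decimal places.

Update rule: p ← p + [m·(1−p) − e·p]·Δt with Δt = 2.
step 1: Δp = -0.01500, p = 0.13500
step 2: Δp = +0.01050, p = 0.14550
step 3: Δp = -0.00735, p = 0.13815
step 4: Δp = +0.00514, p = 0.14330

0.143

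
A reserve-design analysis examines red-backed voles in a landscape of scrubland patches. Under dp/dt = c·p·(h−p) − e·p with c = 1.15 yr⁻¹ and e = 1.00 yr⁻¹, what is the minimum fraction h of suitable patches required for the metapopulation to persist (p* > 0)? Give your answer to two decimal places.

p* = h − e/c is positive only when h > e/c.
h_min = e/c = 1.00/1.15 = 0.8696.

0.87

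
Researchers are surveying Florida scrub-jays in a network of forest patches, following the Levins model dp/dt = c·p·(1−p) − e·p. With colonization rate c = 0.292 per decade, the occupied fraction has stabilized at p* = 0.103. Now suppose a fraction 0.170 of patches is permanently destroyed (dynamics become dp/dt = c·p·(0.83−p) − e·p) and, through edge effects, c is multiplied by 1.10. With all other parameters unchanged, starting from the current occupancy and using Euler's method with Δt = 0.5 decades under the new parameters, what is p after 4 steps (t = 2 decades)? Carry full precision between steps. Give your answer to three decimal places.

Balance c(1−p*) = e gives e = 0.292×(1 − 0.10300) = 0.26192.
Starting from p₀ = 0.10300; update p ← p + (dp/dt)·Δt with the new parameters.
  1  |  dp/dt·Δt = -0.001463  |  p_1 = 0.101537
  2  |  dp/dt·Δt = -0.001419  |  p_2 = 0.100118
  3  |  dp/dt·Δt = -0.001376  |  p_3 = 0.098742
  4  |  dp/dt·Δt = -0.001335  |  p_4 = 0.097407

0.097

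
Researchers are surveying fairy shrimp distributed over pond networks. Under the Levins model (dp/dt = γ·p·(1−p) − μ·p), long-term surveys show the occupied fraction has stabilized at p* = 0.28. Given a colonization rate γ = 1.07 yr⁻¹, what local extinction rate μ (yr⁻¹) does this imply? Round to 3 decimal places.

At equilibrium γ(1−p*) = μ.
μ = 1.07 × (1 − 0.28) = 1.07 × 0.7200 = 0.7704.

0.770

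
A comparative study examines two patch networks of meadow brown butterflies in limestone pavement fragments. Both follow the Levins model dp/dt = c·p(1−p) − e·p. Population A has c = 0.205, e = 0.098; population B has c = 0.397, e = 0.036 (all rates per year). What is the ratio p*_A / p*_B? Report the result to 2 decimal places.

0.57

A: p*_A = 1 − 0.098/0.205 = 0.5220.
B: p*_B = 1 − 0.036/0.397 = 0.9093.
p*_A / p*_B = 0.5220/0.9093 = 0.5740.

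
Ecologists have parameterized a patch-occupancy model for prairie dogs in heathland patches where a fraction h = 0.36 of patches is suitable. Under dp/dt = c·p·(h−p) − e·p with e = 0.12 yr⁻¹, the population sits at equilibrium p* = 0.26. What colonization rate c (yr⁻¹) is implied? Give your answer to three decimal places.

1.200

At equilibrium c(h−p*) = e, so c = e/(h−p*).
c = 0.12/(0.36 − 0.26) = 0.12/0.1000 = 1.2000.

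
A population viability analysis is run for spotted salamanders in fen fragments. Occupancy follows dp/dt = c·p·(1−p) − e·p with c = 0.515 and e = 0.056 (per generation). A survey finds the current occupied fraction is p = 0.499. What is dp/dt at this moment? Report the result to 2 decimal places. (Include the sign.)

0.10

Colonization term: c·p·(1−p) = 0.515×0.499×0.5010 = 0.12875.
Extinction term: e·p = 0.02794.
dp/dt = 0.12875 − 0.02794 = 0.10081.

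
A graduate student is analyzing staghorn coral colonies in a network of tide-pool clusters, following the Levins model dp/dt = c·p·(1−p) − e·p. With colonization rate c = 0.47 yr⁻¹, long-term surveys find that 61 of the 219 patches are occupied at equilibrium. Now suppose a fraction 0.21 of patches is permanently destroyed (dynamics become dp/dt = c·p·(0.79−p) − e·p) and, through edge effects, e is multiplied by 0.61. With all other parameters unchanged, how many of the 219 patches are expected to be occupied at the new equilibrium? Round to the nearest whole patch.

Observed p* = 61/219 = 0.27854.
Balance c(1−p*) = e gives e = 0.47×(1 − 0.27854) = 0.33909.
New p* = 0.79 − e/c = 0.79 − 0.20684/0.47000 = 0.34991.
Expected occupied = 219 × 0.34991 = 76.63 ≈ 77.

77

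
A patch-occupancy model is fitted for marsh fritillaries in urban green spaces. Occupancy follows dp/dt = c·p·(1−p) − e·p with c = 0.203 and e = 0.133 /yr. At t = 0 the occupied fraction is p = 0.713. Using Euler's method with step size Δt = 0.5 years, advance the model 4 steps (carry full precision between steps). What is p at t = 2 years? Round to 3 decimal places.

0.622

Update rule: p ← p + [c·p·(1−p) − e·p]·Δt with Δt = 0.5.
p: 0.71300 → 0.68636  (Δp = -0.02664)
p: 0.68636 → 0.66256  (Δp = -0.02379)
p: 0.66256 → 0.64120  (Δp = -0.02137)
p: 0.64120 → 0.62191  (Δp = -0.01929)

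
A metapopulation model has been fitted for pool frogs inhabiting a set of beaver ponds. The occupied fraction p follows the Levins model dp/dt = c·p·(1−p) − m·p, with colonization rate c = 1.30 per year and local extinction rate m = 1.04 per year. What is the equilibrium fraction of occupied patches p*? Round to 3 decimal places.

0.200

Setting dp/dt = 0 and dividing through by p* gives c·(1−p*) = m.
So p* = 1 − m/c = 1 − 1.04/1.30 = 1 − 0.8000 = 0.2000.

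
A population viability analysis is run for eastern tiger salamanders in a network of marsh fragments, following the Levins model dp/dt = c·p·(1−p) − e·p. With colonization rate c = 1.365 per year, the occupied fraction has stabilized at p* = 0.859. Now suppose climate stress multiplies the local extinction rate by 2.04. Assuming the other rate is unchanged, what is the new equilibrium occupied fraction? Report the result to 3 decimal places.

Balance c(1−p*) = e gives e = 1.365×(1 − 0.85900) = 0.19247.
New p* = 1 − e/c = 1 − 0.39264/1.36500 = 0.71235.

0.712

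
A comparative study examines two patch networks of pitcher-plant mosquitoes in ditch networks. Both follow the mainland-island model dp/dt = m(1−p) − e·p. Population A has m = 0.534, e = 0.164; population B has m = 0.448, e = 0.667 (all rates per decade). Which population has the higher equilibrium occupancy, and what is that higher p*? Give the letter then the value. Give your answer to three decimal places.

A: p*_A = m/(m+e) = 0.534/0.6980 = 0.7650.
B: p*_B = 0.448/1.1150 = 0.4018.
A is higher at 0.7650.

A, 0.765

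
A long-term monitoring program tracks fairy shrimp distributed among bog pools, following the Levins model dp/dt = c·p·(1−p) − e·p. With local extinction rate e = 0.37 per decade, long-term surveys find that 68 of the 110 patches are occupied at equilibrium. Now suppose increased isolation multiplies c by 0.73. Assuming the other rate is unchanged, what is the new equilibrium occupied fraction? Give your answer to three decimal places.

0.477

Observed p* = 68/110 = 0.61818.
Balance c(1−p*) = e gives c = e/(1 − 0.61818) = 0.37/0.38182 = 0.96904.
New p* = 1 − e/c = 1 − 0.37000/0.70740 = 0.47696.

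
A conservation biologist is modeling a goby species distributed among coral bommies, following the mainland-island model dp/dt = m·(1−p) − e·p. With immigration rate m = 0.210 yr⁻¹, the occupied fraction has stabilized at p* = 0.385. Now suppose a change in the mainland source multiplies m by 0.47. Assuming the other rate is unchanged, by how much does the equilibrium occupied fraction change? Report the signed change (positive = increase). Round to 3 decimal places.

Balance m(1−p*) = e·p* gives e = m(1−p*)/p* = 0.210×0.61500/0.38500 = 0.33545.
New p* = m/(m+e) = 0.09870/(0.09870+0.33545) = 0.22734.
Δp* = 0.22734 − 0.38500 = -0.15766.

-0.158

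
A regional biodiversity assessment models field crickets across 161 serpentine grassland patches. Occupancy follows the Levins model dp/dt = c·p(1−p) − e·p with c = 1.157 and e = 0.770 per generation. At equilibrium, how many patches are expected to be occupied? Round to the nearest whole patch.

p* = 1 − e/c = 1 − 0.770/1.157 = 0.3345.
Expected occupied patches = N × p* = 161 × 0.3345 = 53.85 ≈ 54.

54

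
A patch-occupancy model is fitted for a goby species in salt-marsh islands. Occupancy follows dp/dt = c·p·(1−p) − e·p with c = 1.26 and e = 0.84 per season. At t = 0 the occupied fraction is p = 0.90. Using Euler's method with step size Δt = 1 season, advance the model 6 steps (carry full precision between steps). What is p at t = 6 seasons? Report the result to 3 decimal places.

Update rule: p ← p + [c·p·(1−p) − e·p]·Δt with Δt = 1.
step 1: Δp = -0.64260, p = 0.25740
step 2: Δp = +0.02463, p = 0.28203
step 3: Δp = +0.01823, p = 0.30026
step 4: Δp = +0.01251, p = 0.31277
step 5: Δp = +0.00810, p = 0.32087
step 6: Δp = +0.00504, p = 0.32591

0.326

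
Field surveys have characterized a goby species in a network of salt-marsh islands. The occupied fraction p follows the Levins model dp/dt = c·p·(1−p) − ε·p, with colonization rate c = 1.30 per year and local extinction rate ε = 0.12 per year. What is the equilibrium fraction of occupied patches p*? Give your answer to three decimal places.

0.908

At equilibrium, colonization balances extinction: c·p*·(1−p*) = ε·p*.
So p* = 1 − ε/c = 1 − 0.12/1.30 = 1 − 0.0923 = 0.9077.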